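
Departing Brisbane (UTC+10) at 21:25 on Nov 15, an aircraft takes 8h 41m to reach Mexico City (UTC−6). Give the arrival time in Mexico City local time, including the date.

14:06 on Nov 15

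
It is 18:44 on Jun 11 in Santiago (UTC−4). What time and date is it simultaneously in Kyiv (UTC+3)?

01:44 on Jun 12

Kyiv is 7:00 ahead of Santiago.
Shift by the zone difference: 18:44 + 7:00 = 01:44 on Jun 12 in Kyiv.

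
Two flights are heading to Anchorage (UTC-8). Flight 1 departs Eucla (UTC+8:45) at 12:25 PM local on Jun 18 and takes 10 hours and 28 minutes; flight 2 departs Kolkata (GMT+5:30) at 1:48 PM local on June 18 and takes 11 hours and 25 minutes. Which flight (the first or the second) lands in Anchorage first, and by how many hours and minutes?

the first, by 5 hours 35 minutes

Flight 1 in UTC: 12:25 PM − 8:45 = 3:40 AM on Jun 18.
+10 hours 28 minutes → arrive 2:08 PM UTC on Jun 18.
Flight 2 in UTC: 1:48 PM − 5:30 = 8:18 AM on Jun 18.
+11 hours 25 minutes → arrive 7:43 PM UTC on Jun 18.
Flight 1 lands earlier by 5 hours 35 minutes.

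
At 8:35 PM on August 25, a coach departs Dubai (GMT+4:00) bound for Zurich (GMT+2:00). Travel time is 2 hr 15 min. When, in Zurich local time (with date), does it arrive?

Convert departure to UTC: 8:35 PM − 4:00 = 4:35 PM UTC on Aug 25.
Add 2 hours 15 minutes travel time → 6:50 PM UTC.
Zurich is UTC+2:00, so local arrival = 6:50 PM + 2:00 = 8:50 PM on Aug 25.

8:50 PM on August 25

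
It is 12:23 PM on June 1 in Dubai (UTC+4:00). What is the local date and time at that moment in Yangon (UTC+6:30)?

2:53 PM on Jun 1

In UTC: 12:23 PM − 4:00 = 8:23 AM on Jun 1.
Yangon is UTC+6:30: 8:23 AM + 6:30 = 2:53 PM on Jun 1.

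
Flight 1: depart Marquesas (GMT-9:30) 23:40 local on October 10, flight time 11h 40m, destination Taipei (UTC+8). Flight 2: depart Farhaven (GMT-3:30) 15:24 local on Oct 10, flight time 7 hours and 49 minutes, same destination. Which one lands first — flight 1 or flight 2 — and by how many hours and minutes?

Flight 1 in UTC: 23:40 + 9:30 = 09:10 on Oct 11.
+11 hours 40 minutes → arrive 20:50 UTC on Oct 11.
Flight 2 in UTC: 15:24 + 3:30 = 18:54 on Oct 10.
+7 hours 49 minutes → arrive 02:43 UTC on Oct 11.
Flight 2 lands earlier by 18 hours 7 minutes.

the second, by 18 hours 7 minutes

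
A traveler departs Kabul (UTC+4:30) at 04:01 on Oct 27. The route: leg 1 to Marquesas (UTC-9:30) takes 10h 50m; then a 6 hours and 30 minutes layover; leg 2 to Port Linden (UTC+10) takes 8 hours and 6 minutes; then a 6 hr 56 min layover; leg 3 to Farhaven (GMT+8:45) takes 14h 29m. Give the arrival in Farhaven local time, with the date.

07:07 on October 29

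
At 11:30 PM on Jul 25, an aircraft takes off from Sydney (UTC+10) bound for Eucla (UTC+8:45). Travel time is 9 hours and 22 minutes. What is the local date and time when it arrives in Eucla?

7:37 AM on July 26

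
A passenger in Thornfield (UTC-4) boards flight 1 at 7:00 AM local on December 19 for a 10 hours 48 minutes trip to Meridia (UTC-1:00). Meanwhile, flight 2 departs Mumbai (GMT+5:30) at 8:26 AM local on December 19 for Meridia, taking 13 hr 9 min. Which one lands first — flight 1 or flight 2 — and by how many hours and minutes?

Flight 1 in UTC: 7:00 AM + 4:00 = 11:00 AM on Dec 19.
+10 hours and 48 minutes → arrive 9:48 PM UTC on Dec 19.
Flight 2 in UTC: 8:26 AM − 5:30 = 2:56 AM on Dec 19.
+13 hours 9 minutes → arrive 4:05 PM UTC on Dec 19.
Flight 2 lands earlier by 5 hours 43 minutes.

the second, by 5 hours 43 minutes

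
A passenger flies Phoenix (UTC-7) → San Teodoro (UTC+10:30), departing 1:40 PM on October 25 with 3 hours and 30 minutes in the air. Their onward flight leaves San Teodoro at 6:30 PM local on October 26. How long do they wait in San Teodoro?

Convert departure to UTC: 1:40 PM + 7:00 = 8:40 PM UTC on Oct 25.
Add 3 hours and 30 minutes flight time → 12:10 AM UTC (Oct 26).
San Teodoro is UTC+10:30, so local arrival = 12:10 AM + 10:30 = 10:40 AM on Oct 26.
Layover = 6:30 PM − 10:40 AM = 7 hours 50 minutes.

7 hours 50 minutes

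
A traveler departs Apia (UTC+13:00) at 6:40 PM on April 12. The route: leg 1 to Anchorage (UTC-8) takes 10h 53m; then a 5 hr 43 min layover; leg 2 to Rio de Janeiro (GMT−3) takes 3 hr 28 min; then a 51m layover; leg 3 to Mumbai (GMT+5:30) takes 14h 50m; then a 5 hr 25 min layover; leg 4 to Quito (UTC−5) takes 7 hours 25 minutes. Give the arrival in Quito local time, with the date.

Convert departure to UTC: 6:40 PM − 13:00 = 5:40 AM UTC on Apr 12.
Add 10 hours and 53 minutes leg 1 → 4:33 PM UTC.
Add 5 hours and 43 minutes layover in Anchorage → 10:16 PM UTC.
Add 3 hours and 28 minutes leg 2 → 1:44 AM UTC (Apr 13).
Add 51 minutes layover in Rio de Janeiro → 2:35 AM UTC.
Add 14 hours 50 minutes leg 3 → 5:25 PM UTC.
Add 5 hours 25 minutes layover in Mumbai → 10:50 PM UTC.
Add 7 hours 25 minutes leg 4 → 6:15 AM UTC (Apr 14).
Quito is UTC−5:00, so local arrival = 6:15 AM − 5:00 = 1:15 AM on Apr 14.

1:15 AM on April 14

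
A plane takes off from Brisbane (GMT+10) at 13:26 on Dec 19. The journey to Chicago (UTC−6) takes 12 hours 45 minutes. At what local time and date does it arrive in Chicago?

Convert departure to UTC: 13:26 − 10:00 = 03:26 UTC on Dec 19.
Add 12 hours and 45 minutes travel time → 16:11 UTC.
Chicago is UTC−6:00, so local arrival = 16:11 − 6:00 = 10:11 on Dec 19.

10:11 on December 19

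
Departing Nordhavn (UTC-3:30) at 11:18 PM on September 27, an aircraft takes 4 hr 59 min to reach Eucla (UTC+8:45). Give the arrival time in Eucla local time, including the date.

4:32 PM on Sep 28

Convert departure to UTC: 11:18 PM + 3:30 = 2:48 AM UTC on Sep 28.
Add 4 hours and 59 minutes travel time → 7:47 AM UTC.
Eucla is UTC+8:45, so local arrival = 7:47 AM + 8:45 = 4:32 PM on Sep 28.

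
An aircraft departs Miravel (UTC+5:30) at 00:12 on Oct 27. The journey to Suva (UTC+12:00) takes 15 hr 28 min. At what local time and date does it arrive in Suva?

Convert departure to UTC: 00:12 − 5:30 = 18:42 UTC on Oct 26.
Add 15 hours and 28 minutes travel time → 10:10 UTC (Oct 27).
Suva is UTC+12:00, so local arrival = 10:10 + 12:00 = 22:10 on Oct 27.

22:10 on October 27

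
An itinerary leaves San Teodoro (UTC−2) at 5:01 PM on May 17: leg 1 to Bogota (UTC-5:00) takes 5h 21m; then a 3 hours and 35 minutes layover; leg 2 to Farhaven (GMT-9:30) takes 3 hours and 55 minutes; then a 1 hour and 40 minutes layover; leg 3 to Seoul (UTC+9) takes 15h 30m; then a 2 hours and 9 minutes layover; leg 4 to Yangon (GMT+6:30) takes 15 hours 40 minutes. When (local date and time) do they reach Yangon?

1:21 AM on May 20

Convert departure to UTC: 5:01 PM + 2:00 = 7:01 PM UTC on May 17.
Add 5 hours 21 minutes leg 1 → 12:22 AM UTC (May 18).
Add 3 hours 35 minutes layover in Bogota → 3:57 AM UTC.
Add 3 hours and 55 minutes leg 2 → 7:52 AM UTC.
Add 1 hour 40 minutes layover in Farhaven → 9:32 AM UTC.
Add 15 hours 30 minutes leg 3 → 1:02 AM UTC (May 19).
Add 2 hours and 9 minutes layover in Seoul → 3:11 AM UTC.
Add 15 hours 40 minutes leg 4 → 6:51 PM UTC.
Yangon is UTC+6:30, so local arrival = 6:51 PM + 6:30 = 1:21 AM on May 20.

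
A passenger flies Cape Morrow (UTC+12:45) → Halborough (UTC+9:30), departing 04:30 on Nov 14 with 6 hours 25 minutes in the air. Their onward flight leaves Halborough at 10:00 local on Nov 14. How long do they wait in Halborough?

Convert departure to UTC: 04:30 − 12:45 = 15:45 UTC on Nov 13.
Add 6 hours and 25 minutes flight time → 22:10 UTC.
Halborough is UTC+9:30, so local arrival = 22:10 + 9:30 = 07:40 on Nov 14.
Layover = 10:00 − 07:40 = 2 hours 20 minutes.

2 hours 20 minutes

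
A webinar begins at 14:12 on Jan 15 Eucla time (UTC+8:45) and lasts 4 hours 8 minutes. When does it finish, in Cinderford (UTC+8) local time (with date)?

Cinderford is 0:45 behind Eucla.
After 4 hours 8 minutes it is 18:20 in Eucla.
Shift by the zone difference: 18:20 − 0:45 = 17:35 on Jan 15 in Cinderford.

17:35 on January 15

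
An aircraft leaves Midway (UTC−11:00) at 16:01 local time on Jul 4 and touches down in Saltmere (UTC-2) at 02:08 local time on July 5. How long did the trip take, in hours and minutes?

Saltmere is 9:00 ahead of Midway.
Clock-face elapsed time (ignoring zones) is 10 hours 7 minutes.
Actual elapsed = 10 hours 7 minutes − 9:00 = 1 hour 7 minutes.

1 hour 7 minutes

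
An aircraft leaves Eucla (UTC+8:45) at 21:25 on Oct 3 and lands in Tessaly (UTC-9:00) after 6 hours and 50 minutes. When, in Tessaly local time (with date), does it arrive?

10:30 on October 3

Convert departure to UTC: 21:25 − 8:45 = 12:40 UTC on Oct 3.
Add 6 hours and 50 minutes travel time → 19:30 UTC.
Tessaly is UTC−9:00, so local arrival = 19:30 − 9:00 = 10:30 on Oct 3.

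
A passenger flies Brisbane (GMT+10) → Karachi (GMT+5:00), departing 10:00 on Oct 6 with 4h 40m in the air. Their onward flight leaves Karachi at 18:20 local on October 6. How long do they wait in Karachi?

8 hours 40 minutes

Convert departure to UTC: 10:00 − 10:00 = 00:00 UTC on Oct 6.
Add 4 hours 40 minutes flight time → 04:40 UTC.
Karachi is UTC+5:00, so local arrival = 04:40 + 5:00 = 09:40 on Oct 6.
Layover = 18:20 − 09:40 = 8 hours 40 minutes.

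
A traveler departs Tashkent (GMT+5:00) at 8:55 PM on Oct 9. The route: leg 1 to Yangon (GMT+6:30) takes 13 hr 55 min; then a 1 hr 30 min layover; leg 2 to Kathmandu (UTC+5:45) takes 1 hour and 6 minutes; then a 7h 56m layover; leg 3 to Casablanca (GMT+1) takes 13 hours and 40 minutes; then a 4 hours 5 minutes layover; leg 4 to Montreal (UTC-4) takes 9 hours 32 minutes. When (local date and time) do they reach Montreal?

3:39 PM on Oct 11

Convert departure to UTC: 8:55 PM − 5:00 = 3:55 PM UTC on Oct 9.
Add 13 hours and 55 minutes leg 1 → 5:50 AM UTC (Oct 10).
Add 1 hour 30 minutes layover in Yangon → 7:20 AM UTC.
Add 1 hour and 6 minutes leg 2 → 8:26 AM UTC.
Add 7 hours and 56 minutes layover in Kathmandu → 4:22 PM UTC.
Add 13 hours 40 minutes leg 3 → 6:02 AM UTC (Oct 11).
Add 4 hours 5 minutes layover in Casablanca → 10:07 AM UTC.
Add 9 hours and 32 minutes leg 4 → 7:39 PM UTC.
Montreal is UTC−4:00, so local arrival = 7:39 PM − 4:00 = 3:39 PM on Oct 11.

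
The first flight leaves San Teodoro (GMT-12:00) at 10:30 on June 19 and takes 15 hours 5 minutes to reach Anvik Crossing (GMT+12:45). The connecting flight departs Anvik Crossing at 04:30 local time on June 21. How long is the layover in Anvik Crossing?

Convert departure to UTC: 10:30 + 12:00 = 22:30 UTC on Jun 19.
Add 15 hours 5 minutes flight time → 13:35 UTC (Jun 20).
Anvik Crossing is UTC+12:45, so local arrival = 13:35 + 12:45 = 02:20 on Jun 21.
Layover = 04:30 − 02:20 = 2 hours 10 minutes.

2 hours 10 minutes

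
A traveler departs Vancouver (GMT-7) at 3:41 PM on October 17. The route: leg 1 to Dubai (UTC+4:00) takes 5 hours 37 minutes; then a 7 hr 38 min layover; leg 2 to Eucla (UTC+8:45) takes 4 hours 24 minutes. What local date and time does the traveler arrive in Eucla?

1:05 AM on October 19

Convert departure to UTC: 3:41 PM + 7:00 = 10:41 PM UTC on Oct 17.
Add 5 hours 37 minutes leg 1 → 4:18 AM UTC (Oct 18).
Add 7 hours 38 minutes layover in Dubai → 11:56 AM UTC.
Add 4 hours 24 minutes leg 2 → 4:20 PM UTC.
Eucla is UTC+8:45, so local arrival = 4:20 PM + 8:45 = 1:05 AM on Oct 19.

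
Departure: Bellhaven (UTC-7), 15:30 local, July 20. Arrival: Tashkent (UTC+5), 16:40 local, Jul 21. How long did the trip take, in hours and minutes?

13 hours 10 minutes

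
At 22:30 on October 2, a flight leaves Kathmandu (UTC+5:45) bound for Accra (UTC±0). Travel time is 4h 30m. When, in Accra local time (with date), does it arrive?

21:15 on October 2

Accra is 5:45 behind Kathmandu.
After 4 hours and 30 minutes it is 03:00 (Oct 3) in Kathmandu.
Shift by the zone difference: 03:00 − 5:45 = 21:15 on Oct 2 in Accra.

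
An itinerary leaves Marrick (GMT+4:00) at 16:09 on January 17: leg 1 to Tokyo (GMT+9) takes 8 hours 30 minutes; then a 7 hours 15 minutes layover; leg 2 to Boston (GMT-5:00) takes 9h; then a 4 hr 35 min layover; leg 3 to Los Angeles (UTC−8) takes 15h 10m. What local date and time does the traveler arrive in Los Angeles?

00:39 on Jan 19

Convert departure to UTC: 16:09 − 4:00 = 12:09 UTC on Jan 17.
Add 8 hours 30 minutes leg 1 → 20:39 UTC.
Add 7 hours 15 minutes layover in Tokyo → 03:54 UTC (Jan 18).
Add 9 hours leg 2 → 12:54 UTC.
Add 4 hours and 35 minutes layover in Boston → 17:29 UTC.
Add 15 hours 10 minutes leg 3 → 08:39 UTC (Jan 19).
Los Angeles is UTC−8:00, so local arrival = 08:39 − 8:00 = 00:39 on Jan 19.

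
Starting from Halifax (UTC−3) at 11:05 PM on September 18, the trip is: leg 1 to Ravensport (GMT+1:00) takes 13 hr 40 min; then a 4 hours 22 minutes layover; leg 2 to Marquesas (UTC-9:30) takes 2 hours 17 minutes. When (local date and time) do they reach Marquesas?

12:54 PM on September 19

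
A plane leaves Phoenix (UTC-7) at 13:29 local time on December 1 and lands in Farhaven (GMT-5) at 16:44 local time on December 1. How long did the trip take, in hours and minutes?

1 hour 15 minutes

Departure in UTC: 13:29 + 7:00 = 20:29 on Dec 1.
Arrival in UTC: 16:44 + 5:00 = 21:44 on Dec 1.
Elapsed = 21:44 − 20:29 = 1 hour 15 minutes.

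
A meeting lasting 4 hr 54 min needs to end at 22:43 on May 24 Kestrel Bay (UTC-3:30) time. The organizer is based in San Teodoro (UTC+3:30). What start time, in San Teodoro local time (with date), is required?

00:49 on May 25

Target end time in UTC: 22:43 + 3:30 = 02:13 on May 25.
Subtract 4 hours and 54 minutes → start 21:19 UTC on May 24.
San Teodoro is UTC+3:30: 21:19 + 3:30 = 00:49 on May 25.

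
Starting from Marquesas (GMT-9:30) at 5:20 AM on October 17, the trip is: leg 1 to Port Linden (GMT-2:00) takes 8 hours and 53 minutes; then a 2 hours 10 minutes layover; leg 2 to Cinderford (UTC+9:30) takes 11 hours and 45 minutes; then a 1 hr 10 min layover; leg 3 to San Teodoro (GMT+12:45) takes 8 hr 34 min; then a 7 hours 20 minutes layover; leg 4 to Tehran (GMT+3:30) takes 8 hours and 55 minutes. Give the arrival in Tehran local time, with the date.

7:07 PM on October 19

Convert departure to UTC: 5:20 AM + 9:30 = 2:50 PM UTC on Oct 17.
Add 8 hours 53 minutes leg 1 → 11:43 PM UTC.
Add 2 hours 10 minutes layover in Port Linden → 1:53 AM UTC (Oct 18).
Add 11 hours and 45 minutes leg 2 → 1:38 PM UTC.
Add 1 hour 10 minutes layover in Cinderford → 2:48 PM UTC.
Add 8 hours 34 minutes leg 3 → 11:22 PM UTC.
Add 7 hours and 20 minutes layover in San Teodoro → 6:42 AM UTC (Oct 19).
Add 8 hours 55 minutes leg 4 → 3:37 PM UTC.
Tehran is UTC+3:30, so local arrival = 3:37 PM + 3:30 = 7:07 PM on Oct 19.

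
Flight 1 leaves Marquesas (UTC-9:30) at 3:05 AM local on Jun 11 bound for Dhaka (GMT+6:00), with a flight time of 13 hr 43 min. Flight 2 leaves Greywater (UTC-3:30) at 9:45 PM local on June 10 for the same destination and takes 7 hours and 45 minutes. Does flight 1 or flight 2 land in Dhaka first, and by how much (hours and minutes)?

the second, by 17 hours 18 minutes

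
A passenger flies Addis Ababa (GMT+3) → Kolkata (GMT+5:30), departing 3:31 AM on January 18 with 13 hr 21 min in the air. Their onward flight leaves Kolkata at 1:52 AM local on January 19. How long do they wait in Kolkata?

6 hours 30 minutes

Convert departure to UTC: 3:31 AM − 3:00 = 12:31 AM UTC on Jan 18.
Add 13 hours and 21 minutes flight time → 1:52 PM UTC.
Kolkata is UTC+5:30, so local arrival = 1:52 PM + 5:30 = 7:22 PM on Jan 18.
Layover = 1:52 AM − 7:22 PM (+1 day) = 6 hours 30 minutes.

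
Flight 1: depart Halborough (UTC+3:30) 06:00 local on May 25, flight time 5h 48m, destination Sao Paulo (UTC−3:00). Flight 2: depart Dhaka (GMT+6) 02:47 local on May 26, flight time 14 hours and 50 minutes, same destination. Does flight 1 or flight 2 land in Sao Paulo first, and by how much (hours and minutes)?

the first, by 27 hours 19 minutes

Flight 1 in UTC: 06:00 − 3:30 = 02:30 on May 25.
+5 hours and 48 minutes → arrive 08:18 UTC on May 25.
Flight 2 in UTC: 02:47 − 6:00 = 20:47 on May 25.
+14 hours and 50 minutes → arrive 11:37 UTC on May 26.
Flight 1 lands earlier by 27 hours 19 minutes.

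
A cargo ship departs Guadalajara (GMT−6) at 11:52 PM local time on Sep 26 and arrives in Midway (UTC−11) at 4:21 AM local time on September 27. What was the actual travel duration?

Departure in UTC: 11:52 PM + 6:00 = 5:52 AM on Sep 27.
Arrival in UTC: 4:21 AM + 11:00 = 3:21 PM on Sep 27.
Elapsed = 3:21 PM − 5:52 AM = 9 hours 29 minutes.

9 hours 29 minutes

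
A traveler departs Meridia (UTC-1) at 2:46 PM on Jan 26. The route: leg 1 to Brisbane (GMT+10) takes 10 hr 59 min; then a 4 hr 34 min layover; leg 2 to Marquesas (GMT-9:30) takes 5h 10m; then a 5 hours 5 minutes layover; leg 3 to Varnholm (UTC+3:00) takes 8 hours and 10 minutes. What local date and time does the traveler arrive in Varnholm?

Convert departure to UTC: 2:46 PM + 1:00 = 3:46 PM UTC on Jan 26.
Add 10 hours 59 minutes leg 1 → 2:45 AM UTC (Jan 27).
Add 4 hours and 34 minutes layover in Brisbane → 7:19 AM UTC.
Add 5 hours 10 minutes leg 2 → 12:29 PM UTC.
Add 5 hours 5 minutes layover in Marquesas → 5:34 PM UTC.
Add 8 hours and 10 minutes leg 3 → 1:44 AM UTC (Jan 28).
Varnholm is UTC+3:00, so local arrival = 1:44 AM + 3:00 = 4:44 AM on Jan 28.

4:44 AM on January 28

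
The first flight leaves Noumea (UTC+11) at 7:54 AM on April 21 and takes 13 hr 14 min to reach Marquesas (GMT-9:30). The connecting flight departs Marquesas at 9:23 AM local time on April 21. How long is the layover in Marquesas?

8 hours 45 minutes

Convert departure to UTC: 7:54 AM − 11:00 = 8:54 PM UTC on Apr 20.
Add 13 hours and 14 minutes flight time → 10:08 AM UTC (Apr 21).
Marquesas is UTC−9:30, so local arrival = 10:08 AM − 9:30 = 12:38 AM on Apr 21.
Layover = 9:23 AM − 12:38 AM = 8 hours 45 minutes.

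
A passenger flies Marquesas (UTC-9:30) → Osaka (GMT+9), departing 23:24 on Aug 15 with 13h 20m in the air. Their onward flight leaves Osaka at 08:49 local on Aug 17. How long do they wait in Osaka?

1 hour 35 minutes

Convert departure to UTC: 23:24 + 9:30 = 08:54 UTC on Aug 16.
Add 13 hours 20 minutes flight time → 22:14 UTC.
Osaka is UTC+9:00, so local arrival = 22:14 + 9:00 = 07:14 on Aug 17.
Layover = 08:49 − 07:14 = 1 hour 35 minutes.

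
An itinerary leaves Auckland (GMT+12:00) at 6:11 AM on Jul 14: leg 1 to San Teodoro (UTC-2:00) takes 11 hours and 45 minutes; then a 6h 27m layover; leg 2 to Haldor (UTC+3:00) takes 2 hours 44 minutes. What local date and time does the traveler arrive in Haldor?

Convert departure to UTC: 6:11 AM − 12:00 = 6:11 PM UTC on Jul 13.
Add 11 hours 45 minutes leg 1 → 5:56 AM UTC (Jul 14).
Add 6 hours and 27 minutes layover in San Teodoro → 12:23 PM UTC.
Add 2 hours 44 minutes leg 2 → 3:07 PM UTC.
Haldor is UTC+3:00, so local arrival = 3:07 PM + 3:00 = 6:07 PM on Jul 14.

6:07 PM on Jul 14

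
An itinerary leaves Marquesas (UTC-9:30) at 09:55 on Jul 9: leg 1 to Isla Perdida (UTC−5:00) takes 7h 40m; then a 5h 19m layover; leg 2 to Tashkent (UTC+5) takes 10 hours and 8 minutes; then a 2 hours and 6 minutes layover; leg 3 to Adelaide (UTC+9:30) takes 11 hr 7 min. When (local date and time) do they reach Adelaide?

Convert departure to UTC: 09:55 + 9:30 = 19:25 UTC on Jul 9.
Add 7 hours and 40 minutes leg 1 → 03:05 UTC (Jul 10).
Add 5 hours 19 minutes layover in Isla Perdida → 08:24 UTC.
Add 10 hours and 8 minutes leg 2 → 18:32 UTC.
Add 2 hours and 6 minutes layover in Tashkent → 20:38 UTC.
Add 11 hours 7 minutes leg 3 → 07:45 UTC (Jul 11).
Adelaide is UTC+9:30, so local arrival = 07:45 + 9:30 = 17:15 on Jul 11.

17:15 on Jul 11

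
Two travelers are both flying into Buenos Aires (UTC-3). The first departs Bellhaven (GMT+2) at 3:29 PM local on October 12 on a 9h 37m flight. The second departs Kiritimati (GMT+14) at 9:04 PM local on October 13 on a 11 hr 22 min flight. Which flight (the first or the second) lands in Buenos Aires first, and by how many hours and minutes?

the first, by 19 hours 20 minutes

Flight 1 in UTC: 3:29 PM − 2:00 = 1:29 PM on Oct 12.
+9 hours 37 minutes → arrive 11:06 PM UTC on Oct 12.
Flight 2 in UTC: 9:04 PM − 14:00 = 7:04 AM on Oct 13.
+11 hours and 22 minutes → arrive 6:26 PM UTC on Oct 13.
Flight 1 lands earlier by 19 hours 20 minutes.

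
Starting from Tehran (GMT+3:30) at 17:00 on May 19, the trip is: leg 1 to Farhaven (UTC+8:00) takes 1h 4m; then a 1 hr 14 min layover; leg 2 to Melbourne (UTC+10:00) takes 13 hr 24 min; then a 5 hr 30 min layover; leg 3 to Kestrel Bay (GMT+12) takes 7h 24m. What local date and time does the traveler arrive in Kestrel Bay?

06:06 on May 21

Convert departure to UTC: 17:00 − 3:30 = 13:30 UTC on May 19.
Add 1 hour 4 minutes leg 1 → 14:34 UTC.
Add 1 hour and 14 minutes layover in Farhaven → 15:48 UTC.
Add 13 hours 24 minutes leg 2 → 05:12 UTC (May 20).
Add 5 hours 30 minutes layover in Melbourne → 10:42 UTC.
Add 7 hours 24 minutes leg 3 → 18:06 UTC.
Kestrel Bay is UTC+12:00, so local arrival = 18:06 + 12:00 = 06:06 on May 21.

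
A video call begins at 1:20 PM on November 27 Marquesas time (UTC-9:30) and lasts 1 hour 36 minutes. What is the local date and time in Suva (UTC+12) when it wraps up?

12:26 PM on November 28

Suva is 21:30 ahead of Marquesas.
After 1 hour and 36 minutes it is 2:56 PM in Marquesas.
Shift by the zone difference: 2:56 PM + 21:30 = 12:26 PM on Nov 28 in Suva.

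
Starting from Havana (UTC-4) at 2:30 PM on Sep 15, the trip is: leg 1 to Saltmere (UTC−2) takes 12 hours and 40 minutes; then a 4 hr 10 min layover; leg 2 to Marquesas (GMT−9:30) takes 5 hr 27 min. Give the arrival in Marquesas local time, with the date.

Convert departure to UTC: 2:30 PM + 4:00 = 6:30 PM UTC on Sep 15.
Add 12 hours and 40 minutes leg 1 → 7:10 AM UTC (Sep 16).
Add 4 hours and 10 minutes layover in Saltmere → 11:20 AM UTC.
Add 5 hours 27 minutes leg 2 → 4:47 PM UTC.
Marquesas is UTC−9:30, so local arrival = 4:47 PM − 9:30 = 7:17 AM on Sep 16.

7:17 AM on September 16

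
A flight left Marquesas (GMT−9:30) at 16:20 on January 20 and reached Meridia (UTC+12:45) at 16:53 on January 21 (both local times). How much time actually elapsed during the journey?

2 hours 18 minutes

Departure in UTC: 16:20 + 9:30 = 01:50 on Jan 21.
Arrival in UTC: 16:53 − 12:45 = 04:08 on Jan 21.
Elapsed = 04:08 − 01:50 = 2 hours 18 minutes.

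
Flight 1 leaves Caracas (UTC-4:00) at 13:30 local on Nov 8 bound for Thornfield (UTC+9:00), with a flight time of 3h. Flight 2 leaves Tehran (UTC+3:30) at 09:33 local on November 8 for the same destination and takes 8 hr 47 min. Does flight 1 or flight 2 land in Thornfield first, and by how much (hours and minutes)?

the second, by 5 hours 40 minutes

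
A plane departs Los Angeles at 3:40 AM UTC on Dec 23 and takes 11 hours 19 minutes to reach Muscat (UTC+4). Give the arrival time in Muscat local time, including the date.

Departure is given in UTC: 3:40 AM on Dec 23.
Add 11 hours and 19 minutes → 2:59 PM UTC.
Muscat is UTC+4:00: 2:59 PM + 4:00 = 6:59 PM on Dec 23.

6:59 PM on December 23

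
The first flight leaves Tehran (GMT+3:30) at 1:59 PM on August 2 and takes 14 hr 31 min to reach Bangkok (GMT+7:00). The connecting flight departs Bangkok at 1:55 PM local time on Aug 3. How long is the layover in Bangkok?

Convert departure to UTC: 1:59 PM − 3:30 = 10:29 AM UTC on Aug 2.
Add 14 hours 31 minutes flight time → 1:00 AM UTC (Aug 3).
Bangkok is UTC+7:00, so local arrival = 1:00 AM + 7:00 = 8:00 AM on Aug 3.
Layover = 1:55 PM − 8:00 AM = 5 hours 55 minutes.

5 hours 55 minutes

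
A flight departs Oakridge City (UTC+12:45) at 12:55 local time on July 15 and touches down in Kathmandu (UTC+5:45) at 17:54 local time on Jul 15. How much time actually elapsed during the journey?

11 hours 59 minutes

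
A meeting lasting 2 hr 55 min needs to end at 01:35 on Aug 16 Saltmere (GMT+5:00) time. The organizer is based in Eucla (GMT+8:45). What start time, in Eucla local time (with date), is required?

Target end time in UTC: 01:35 − 5:00 = 20:35 on Aug 15.
Subtract 2 hours 55 minutes → start 17:40 UTC on Aug 15.
Eucla is UTC+8:45: 17:40 + 8:45 = 02:25 on Aug 16.

02:25 on August 16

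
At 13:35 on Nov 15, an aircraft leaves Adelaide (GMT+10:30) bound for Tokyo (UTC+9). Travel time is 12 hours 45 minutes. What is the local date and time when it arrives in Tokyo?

Convert departure to UTC: 13:35 − 10:30 = 03:05 UTC on Nov 15.
Add 12 hours 45 minutes travel time → 15:50 UTC.
Tokyo is UTC+9:00, so local arrival = 15:50 + 9:00 = 00:50 on Nov 16.

00:50 on November 16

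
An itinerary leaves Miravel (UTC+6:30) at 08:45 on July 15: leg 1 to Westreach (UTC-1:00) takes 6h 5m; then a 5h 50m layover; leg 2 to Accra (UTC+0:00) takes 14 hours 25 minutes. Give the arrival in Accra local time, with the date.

04:35 on July 16

Convert departure to UTC: 08:45 − 6:30 = 02:15 UTC on Jul 15.
Add 6 hours and 5 minutes leg 1 → 08:20 UTC.
Add 5 hours and 50 minutes layover in Westreach → 14:10 UTC.
Add 14 hours 25 minutes leg 2 → 04:35 UTC (Jul 16).
Accra is UTC+0, so local arrival is the same: 04:35 on Jul 16.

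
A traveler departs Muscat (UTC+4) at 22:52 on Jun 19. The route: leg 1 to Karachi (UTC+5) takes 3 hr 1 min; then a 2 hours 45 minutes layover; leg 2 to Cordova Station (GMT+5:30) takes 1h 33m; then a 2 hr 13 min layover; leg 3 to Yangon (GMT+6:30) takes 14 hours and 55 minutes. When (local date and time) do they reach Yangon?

Convert departure to UTC: 22:52 − 4:00 = 18:52 UTC on Jun 19.
Add 3 hours and 1 minute leg 1 → 21:53 UTC.
Add 2 hours 45 minutes layover in Karachi → 00:38 UTC (Jun 20).
Add 1 hour 33 minutes leg 2 → 02:11 UTC.
Add 2 hours and 13 minutes layover in Cordova Station → 04:24 UTC.
Add 14 hours 55 minutes leg 3 → 19:19 UTC.
Yangon is UTC+6:30, so local arrival = 19:19 + 6:30 = 01:49 on Jun 21.

01:49 on June 21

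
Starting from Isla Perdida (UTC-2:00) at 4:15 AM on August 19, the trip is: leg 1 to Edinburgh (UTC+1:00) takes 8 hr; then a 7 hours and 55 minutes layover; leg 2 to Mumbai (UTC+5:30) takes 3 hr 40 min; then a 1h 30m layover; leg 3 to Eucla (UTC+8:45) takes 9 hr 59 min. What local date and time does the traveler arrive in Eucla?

10:04 PM on August 20

Convert departure to UTC: 4:15 AM + 2:00 = 6:15 AM UTC on Aug 19.
Add 8 hours leg 1 → 2:15 PM UTC.
Add 7 hours and 55 minutes layover in Edinburgh → 10:10 PM UTC.
Add 3 hours and 40 minutes leg 2 → 1:50 AM UTC (Aug 20).
Add 1 hour 30 minutes layover in Mumbai → 3:20 AM UTC.
Add 9 hours and 59 minutes leg 3 → 1:19 PM UTC.
Eucla is UTC+8:45, so local arrival = 1:19 PM + 8:45 = 10:04 PM on Aug 20.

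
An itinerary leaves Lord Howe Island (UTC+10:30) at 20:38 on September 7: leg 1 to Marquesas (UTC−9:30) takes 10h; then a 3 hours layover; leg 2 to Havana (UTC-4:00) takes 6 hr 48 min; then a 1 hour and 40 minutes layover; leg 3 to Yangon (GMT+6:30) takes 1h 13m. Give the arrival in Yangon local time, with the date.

15:19 on September 8

Convert departure to UTC: 20:38 − 10:30 = 10:08 UTC on Sep 7.
Add 10 hours leg 1 → 20:08 UTC.
Add 3 hours layover in Marquesas → 23:08 UTC.
Add 6 hours 48 minutes leg 2 → 05:56 UTC (Sep 8).
Add 1 hour and 40 minutes layover in Havana → 07:36 UTC.
Add 1 hour 13 minutes leg 3 → 08:49 UTC.
Yangon is UTC+6:30, so local arrival = 08:49 + 6:30 = 15:19 on Sep 8.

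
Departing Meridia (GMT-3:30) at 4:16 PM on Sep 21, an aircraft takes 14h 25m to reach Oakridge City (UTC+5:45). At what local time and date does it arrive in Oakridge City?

Convert departure to UTC: 4:16 PM + 3:30 = 7:46 PM UTC on Sep 21.
Add 14 hours and 25 minutes travel time → 10:11 AM UTC (Sep 22).
Oakridge City is UTC+5:45, so local arrival = 10:11 AM + 5:45 = 3:56 PM on Sep 22.

3:56 PM on September 22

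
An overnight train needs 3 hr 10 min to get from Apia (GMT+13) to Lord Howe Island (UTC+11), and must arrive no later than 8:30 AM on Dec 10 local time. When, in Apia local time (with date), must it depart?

7:20 AM on December 10

Target arrival in UTC: 8:30 AM − 11:00 = 9:30 PM on Dec 9.
Subtract 3 hours 10 minutes → departure 6:20 PM UTC on Dec 9.
Apia is UTC+13:00: 6:20 PM + 13:00 = 7:20 AM on Dec 10.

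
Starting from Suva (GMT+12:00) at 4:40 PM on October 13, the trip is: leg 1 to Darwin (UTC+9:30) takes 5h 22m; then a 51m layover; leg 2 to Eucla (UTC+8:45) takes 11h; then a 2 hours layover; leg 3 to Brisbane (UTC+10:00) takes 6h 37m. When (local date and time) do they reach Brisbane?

4:30 PM on Oct 14

Convert departure to UTC: 4:40 PM − 12:00 = 4:40 AM UTC on Oct 13.
Add 5 hours 22 minutes leg 1 → 10:02 AM UTC.
Add 51 minutes layover in Darwin → 10:53 AM UTC.
Add 11 hours leg 2 → 9:53 PM UTC.
Add 2 hours layover in Eucla → 11:53 PM UTC.
Add 6 hours and 37 minutes leg 3 → 6:30 AM UTC (Oct 14).
Brisbane is UTC+10:00, so local arrival = 6:30 AM + 10:00 = 4:30 PM on Oct 14.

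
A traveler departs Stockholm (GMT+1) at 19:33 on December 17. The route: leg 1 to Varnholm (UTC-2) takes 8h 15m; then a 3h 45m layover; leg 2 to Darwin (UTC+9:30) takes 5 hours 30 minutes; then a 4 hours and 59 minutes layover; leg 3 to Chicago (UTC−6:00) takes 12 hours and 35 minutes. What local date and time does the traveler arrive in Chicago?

23:37 on December 18

Convert departure to UTC: 19:33 − 1:00 = 18:33 UTC on Dec 17.
Add 8 hours and 15 minutes leg 1 → 02:48 UTC (Dec 18).
Add 3 hours and 45 minutes layover in Varnholm → 06:33 UTC.
Add 5 hours 30 minutes leg 2 → 12:03 UTC.
Add 4 hours and 59 minutes layover in Darwin → 17:02 UTC.
Add 12 hours 35 minutes leg 3 → 05:37 UTC (Dec 19).
Chicago is UTC−6:00, so local arrival = 05:37 − 6:00 = 23:37 on Dec 18.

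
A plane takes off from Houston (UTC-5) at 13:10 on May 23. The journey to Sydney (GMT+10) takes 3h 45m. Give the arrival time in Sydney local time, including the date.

07:55 on May 24

Sydney is 15:00 ahead of Houston.
After 3 hours and 45 minutes it is 16:55 in Houston.
Shift by the zone difference: 16:55 + 15:00 = 07:55 on May 24 in Sydney.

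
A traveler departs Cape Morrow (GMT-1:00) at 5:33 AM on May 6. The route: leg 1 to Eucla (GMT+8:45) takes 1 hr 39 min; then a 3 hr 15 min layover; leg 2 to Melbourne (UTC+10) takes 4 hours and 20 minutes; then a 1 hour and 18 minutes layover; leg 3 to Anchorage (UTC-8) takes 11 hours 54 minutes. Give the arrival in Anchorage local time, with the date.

Convert departure to UTC: 5:33 AM + 1:00 = 6:33 AM UTC on May 6.
Add 1 hour and 39 minutes leg 1 → 8:12 AM UTC.
Add 3 hours and 15 minutes layover in Eucla → 11:27 AM UTC.
Add 4 hours and 20 minutes leg 2 → 3:47 PM UTC.
Add 1 hour and 18 minutes layover in Melbourne → 5:05 PM UTC.
Add 11 hours and 54 minutes leg 3 → 4:59 AM UTC (May 7).
Anchorage is UTC−8:00, so local arrival = 4:59 AM − 8:00 = 8:59 PM on May 6.

8:59 PM on May 6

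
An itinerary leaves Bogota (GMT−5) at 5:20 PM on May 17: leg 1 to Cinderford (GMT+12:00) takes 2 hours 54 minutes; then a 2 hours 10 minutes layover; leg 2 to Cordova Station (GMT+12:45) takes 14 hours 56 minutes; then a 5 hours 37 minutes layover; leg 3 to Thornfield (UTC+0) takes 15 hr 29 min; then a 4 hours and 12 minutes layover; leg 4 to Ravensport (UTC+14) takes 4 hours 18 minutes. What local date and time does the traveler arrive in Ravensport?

1:56 PM on May 20

Convert departure to UTC: 5:20 PM + 5:00 = 10:20 PM UTC on May 17.
Add 2 hours 54 minutes leg 1 → 1:14 AM UTC (May 18).
Add 2 hours 10 minutes layover in Cinderford → 3:24 AM UTC.
Add 14 hours 56 minutes leg 2 → 6:20 PM UTC.
Add 5 hours 37 minutes layover in Cordova Station → 11:57 PM UTC.
Add 15 hours and 29 minutes leg 3 → 3:26 PM UTC (May 19).
Add 4 hours 12 minutes layover in Thornfield → 7:38 PM UTC.
Add 4 hours 18 minutes leg 4 → 11:56 PM UTC.
Ravensport is UTC+14:00, so local arrival = 11:56 PM + 14:00 = 1:56 PM on May 20.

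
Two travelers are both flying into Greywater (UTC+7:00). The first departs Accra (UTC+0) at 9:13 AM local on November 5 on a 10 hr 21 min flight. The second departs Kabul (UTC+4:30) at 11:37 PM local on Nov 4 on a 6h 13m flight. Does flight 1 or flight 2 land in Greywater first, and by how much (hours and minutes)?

the second, by 18 hours 14 minutes

Flight 1 departs at 9:13 AM UTC (Nov 5).
+10 hours and 21 minutes → arrive 7:34 PM UTC on Nov 5.
Flight 2 in UTC: 11:37 PM − 4:30 = 7:07 PM on Nov 4.
+6 hours 13 minutes → arrive 1:20 AM UTC on Nov 5.
Flight 2 lands earlier by 18 hours 14 minutes.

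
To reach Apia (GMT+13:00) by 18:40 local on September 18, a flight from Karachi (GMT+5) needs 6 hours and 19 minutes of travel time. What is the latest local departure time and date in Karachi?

Target arrival in UTC: 18:40 − 13:00 = 05:40 on Sep 18.
Subtract 6 hours 19 minutes → departure 23:21 UTC on Sep 17.
Karachi is UTC+5:00: 23:21 + 5:00 = 04:21 on Sep 18.

04:21 on September 18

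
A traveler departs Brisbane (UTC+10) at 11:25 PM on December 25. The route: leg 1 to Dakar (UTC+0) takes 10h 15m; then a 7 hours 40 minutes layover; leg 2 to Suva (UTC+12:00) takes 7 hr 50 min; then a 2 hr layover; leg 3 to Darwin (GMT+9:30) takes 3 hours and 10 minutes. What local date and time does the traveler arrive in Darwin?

5:50 AM on December 27

Convert departure to UTC: 11:25 PM − 10:00 = 1:25 PM UTC on Dec 25.
Add 10 hours and 15 minutes leg 1 → 11:40 PM UTC.
Add 7 hours and 40 minutes layover in Dakar → 7:20 AM UTC (Dec 26).
Add 7 hours and 50 minutes leg 2 → 3:10 PM UTC.
Add 2 hours layover in Suva → 5:10 PM UTC.
Add 3 hours and 10 minutes leg 3 → 8:20 PM UTC.
Darwin is UTC+9:30, so local arrival = 8:20 PM + 9:30 = 5:50 AM on Dec 27.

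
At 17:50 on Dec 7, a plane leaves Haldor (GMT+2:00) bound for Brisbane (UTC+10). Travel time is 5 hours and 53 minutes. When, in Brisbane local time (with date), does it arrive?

Convert departure to UTC: 17:50 − 2:00 = 15:50 UTC on Dec 7.
Add 5 hours and 53 minutes travel time → 21:43 UTC.
Brisbane is UTC+10:00, so local arrival = 21:43 + 10:00 = 07:43 on Dec 8.

07:43 on Dec 8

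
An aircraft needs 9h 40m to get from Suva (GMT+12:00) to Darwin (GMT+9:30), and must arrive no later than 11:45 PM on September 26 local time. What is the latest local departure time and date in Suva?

Target arrival in UTC: 11:45 PM − 9:30 = 2:15 PM on Sep 26.
Subtract 9 hours 40 minutes → departure 4:35 AM UTC on Sep 26.
Suva is UTC+12:00: 4:35 AM + 12:00 = 4:35 PM on Sep 26.

4:35 PM on September 26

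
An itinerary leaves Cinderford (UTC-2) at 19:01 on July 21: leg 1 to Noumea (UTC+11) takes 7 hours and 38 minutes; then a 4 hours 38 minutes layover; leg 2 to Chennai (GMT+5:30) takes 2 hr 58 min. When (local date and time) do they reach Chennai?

Convert departure to UTC: 19:01 + 2:00 = 21:01 UTC on Jul 21.
Add 7 hours 38 minutes leg 1 → 04:39 UTC (Jul 22).
Add 4 hours 38 minutes layover in Noumea → 09:17 UTC.
Add 2 hours 58 minutes leg 2 → 12:15 UTC.
Chennai is UTC+5:30, so local arrival = 12:15 + 5:30 = 17:45 on Jul 22.

17:45 on Jul 22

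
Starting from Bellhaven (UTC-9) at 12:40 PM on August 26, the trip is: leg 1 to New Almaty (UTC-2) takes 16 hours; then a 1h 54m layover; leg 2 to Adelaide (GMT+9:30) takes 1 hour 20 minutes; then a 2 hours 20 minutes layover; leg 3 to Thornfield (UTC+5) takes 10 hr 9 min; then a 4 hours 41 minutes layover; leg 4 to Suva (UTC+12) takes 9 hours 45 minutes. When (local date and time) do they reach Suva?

Convert departure to UTC: 12:40 PM + 9:00 = 9:40 PM UTC on Aug 26.
Add 16 hours leg 1 → 1:40 PM UTC (Aug 27).
Add 1 hour and 54 minutes layover in New Almaty → 3:34 PM UTC.
Add 1 hour 20 minutes leg 2 → 4:54 PM UTC.
Add 2 hours and 20 minutes layover in Adelaide → 7:14 PM UTC.
Add 10 hours 9 minutes leg 3 → 5:23 AM UTC (Aug 28).
Add 4 hours 41 minutes layover in Thornfield → 10:04 AM UTC.
Add 9 hours and 45 minutes leg 4 → 7:49 PM UTC.
Suva is UTC+12:00, so local arrival = 7:49 PM + 12:00 = 7:49 AM on Aug 29.

7:49 AM on Aug 29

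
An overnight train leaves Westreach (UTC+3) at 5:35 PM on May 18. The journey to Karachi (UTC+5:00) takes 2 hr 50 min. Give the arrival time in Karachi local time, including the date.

Convert departure to UTC: 5:35 PM − 3:00 = 2:35 PM UTC on May 18.
Add 2 hours 50 minutes travel time → 5:25 PM UTC.
Karachi is UTC+5:00, so local arrival = 5:25 PM + 5:00 = 10:25 PM on May 18.

10:25 PM on May 18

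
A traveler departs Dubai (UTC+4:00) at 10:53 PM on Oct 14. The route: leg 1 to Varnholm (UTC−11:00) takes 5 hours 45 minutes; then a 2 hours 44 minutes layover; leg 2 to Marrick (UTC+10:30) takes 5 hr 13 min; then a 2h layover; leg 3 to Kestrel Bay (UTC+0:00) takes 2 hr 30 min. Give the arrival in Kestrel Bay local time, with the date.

Convert departure to UTC: 10:53 PM − 4:00 = 6:53 PM UTC on Oct 14.
Add 5 hours and 45 minutes leg 1 → 12:38 AM UTC (Oct 15).
Add 2 hours and 44 minutes layover in Varnholm → 3:22 AM UTC.
Add 5 hours and 13 minutes leg 2 → 8:35 AM UTC.
Add 2 hours layover in Marrick → 10:35 AM UTC.
Add 2 hours and 30 minutes leg 3 → 1:05 PM UTC.
Kestrel Bay is UTC+0, so local arrival is the same: 1:05 PM on Oct 15.

1:05 PM on October 15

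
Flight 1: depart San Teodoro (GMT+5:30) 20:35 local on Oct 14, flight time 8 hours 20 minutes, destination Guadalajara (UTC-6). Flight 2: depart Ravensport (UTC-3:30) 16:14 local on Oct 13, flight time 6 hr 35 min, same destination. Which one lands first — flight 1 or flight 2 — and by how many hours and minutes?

Flight 1 in UTC: 20:35 − 5:30 = 15:05 on Oct 14.
+8 hours and 20 minutes → arrive 23:25 UTC on Oct 14.
Flight 2 in UTC: 16:14 + 3:30 = 19:44 on Oct 13.
+6 hours 35 minutes → arrive 02:19 UTC on Oct 14.
Flight 2 lands earlier by 21 hours 6 minutes.

the second, by 21 hours 6 minutes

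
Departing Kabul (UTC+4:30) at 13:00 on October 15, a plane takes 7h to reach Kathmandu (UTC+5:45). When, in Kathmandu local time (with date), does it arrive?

Kathmandu is 1:15 ahead of Kabul.
After 7 hours it is 20:00 in Kabul.
Shift by the zone difference: 20:00 + 1:15 = 21:15 on Oct 15 in Kathmandu.

21:15 on October 15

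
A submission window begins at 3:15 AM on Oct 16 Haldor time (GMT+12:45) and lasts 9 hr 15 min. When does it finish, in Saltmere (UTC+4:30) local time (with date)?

4:15 AM on October 16

Convert start to UTC: 3:15 AM − 12:45 = 2:30 PM UTC on Oct 15.
Add 9 hours and 15 minutes duration → 11:45 PM UTC.
Saltmere is UTC+4:30, so local end time = 11:45 PM + 4:30 = 4:15 AM on Oct 16.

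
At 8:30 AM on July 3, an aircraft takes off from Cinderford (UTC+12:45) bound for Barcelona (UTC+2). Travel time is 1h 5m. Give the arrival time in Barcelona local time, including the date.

Convert departure to UTC: 8:30 AM − 12:45 = 7:45 PM UTC on Jul 2.
Add 1 hour 5 minutes travel time → 8:50 PM UTC.
Barcelona is UTC+2:00, so local arrival = 8:50 PM + 2:00 = 10:50 PM on Jul 2.

10:50 PM on July 2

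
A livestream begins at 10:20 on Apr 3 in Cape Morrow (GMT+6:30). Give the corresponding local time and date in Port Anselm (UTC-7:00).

20:50 on April 2

Port Anselm is 13:30 behind Cape Morrow.
Shift by the zone difference: 10:20 − 13:30 = 20:50 on Apr 2 in Port Anselm.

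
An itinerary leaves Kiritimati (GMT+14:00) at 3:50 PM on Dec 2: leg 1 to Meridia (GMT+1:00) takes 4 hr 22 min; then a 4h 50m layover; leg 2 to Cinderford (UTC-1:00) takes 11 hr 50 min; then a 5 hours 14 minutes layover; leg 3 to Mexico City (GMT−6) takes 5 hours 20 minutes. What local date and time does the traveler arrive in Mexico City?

Convert departure to UTC: 3:50 PM − 14:00 = 1:50 AM UTC on Dec 2.
Add 4 hours and 22 minutes leg 1 → 6:12 AM UTC.
Add 4 hours and 50 minutes layover in Meridia → 11:02 AM UTC.
Add 11 hours 50 minutes leg 2 → 10:52 PM UTC.
Add 5 hours 14 minutes layover in Cinderford → 4:06 AM UTC (Dec 3).
Add 5 hours 20 minutes leg 3 → 9:26 AM UTC.
Mexico City is UTC−6:00, so local arrival = 9:26 AM − 6:00 = 3:26 AM on Dec 3.

3:26 AM on Dec 3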